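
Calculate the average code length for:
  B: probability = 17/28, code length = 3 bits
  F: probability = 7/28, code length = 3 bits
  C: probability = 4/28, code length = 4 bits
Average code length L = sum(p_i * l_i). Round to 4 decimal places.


Weighted contributions p_i * l_i:
  B: (17/28) * 3 = 51/28
  F: (7/28) * 3 = 21/28
  C: (4/28) * 4 = 16/28
Sum = (51 + 21 + 16)/28 = 88/28

L = 88/28 = 3.1429 bits/symbol


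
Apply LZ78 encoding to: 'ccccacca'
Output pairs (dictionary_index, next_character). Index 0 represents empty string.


LZ78 encoding steps:
Dictionary: {0: ''}
Step 1: w='' (idx 0), next='c' -> output (0, 'c'), add 'c' as idx 1
Step 2: w='c' (idx 1), next='c' -> output (1, 'c'), add 'cc' as idx 2
Step 3: w='c' (idx 1), next='a' -> output (1, 'a'), add 'ca' as idx 3
Step 4: w='cc' (idx 2), next='a' -> output (2, 'a'), add 'cca' as idx 4


Encoded: [(0, 'c'), (1, 'c'), (1, 'a'), (2, 'a')]


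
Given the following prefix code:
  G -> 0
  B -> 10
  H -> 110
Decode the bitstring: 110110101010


Decoding step by step:
Bits 110 -> H
Bits 110 -> H
Bits 10 -> B
Bits 10 -> B
Bits 10 -> B


Decoded message: HHBBB


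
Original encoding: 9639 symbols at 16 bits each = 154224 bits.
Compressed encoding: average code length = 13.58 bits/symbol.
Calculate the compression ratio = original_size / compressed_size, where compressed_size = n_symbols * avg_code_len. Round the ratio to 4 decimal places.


original_size = n_symbols * orig_bits = 9639 * 16 = 154224 bits
compressed_size = n_symbols * avg_code_len = 9639 * 13.58 = 130897.62 bits
ratio = original_size / compressed_size = 154224 / 130897.62 = 1.1782

Compression ratio = 1.1782


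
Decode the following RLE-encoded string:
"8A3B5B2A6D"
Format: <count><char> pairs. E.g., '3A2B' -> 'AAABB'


Expanding each <count><char> pair:
  8A -> 'AAAAAAAA'
  3B -> 'BBB'
  5B -> 'BBBBB'
  2A -> 'AA'
  6D -> 'DDDDDD'

Decoded = AAAAAAAABBBBBBBBAADDDDDD


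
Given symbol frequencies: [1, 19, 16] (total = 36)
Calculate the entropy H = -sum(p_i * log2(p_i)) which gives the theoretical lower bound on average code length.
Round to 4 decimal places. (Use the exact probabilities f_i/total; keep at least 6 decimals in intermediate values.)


Per-symbol terms -p_i * log2(p_i) with p_i = f_i/36:
  p = 1/36 = 0.027778: log2(p) = -5.169925, -p*log2(p) = 0.143609
  p = 19/36 = 0.527778: log2(p) = -0.921997, -p*log2(p) = 0.486610
  p = 16/36 = 0.444444: log2(p) = -1.169925, -p*log2(p) = 0.519967
H = 0.143609 + 0.486610 + 0.519967 = 1.150186

H = 1.1502 bits/symbol


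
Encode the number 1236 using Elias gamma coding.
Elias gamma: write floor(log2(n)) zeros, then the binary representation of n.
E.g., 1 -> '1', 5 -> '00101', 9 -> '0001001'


num_bits = floor(log2(1236)) + 1 = 11
leading_zeros = num_bits - 1 = 10
binary(1236) = 10011010100

Elias gamma(1236) = '0000000000' + '10011010100' = 000000000010011010100 (21 bits)


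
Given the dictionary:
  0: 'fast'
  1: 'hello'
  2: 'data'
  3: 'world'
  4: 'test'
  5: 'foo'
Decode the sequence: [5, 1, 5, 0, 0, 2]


Look up each index in the dictionary:
  5 -> 'foo'
  1 -> 'hello'
  5 -> 'foo'
  0 -> 'fast'
  0 -> 'fast'
  2 -> 'data'

Decoded: "foo hello foo fast fast data"


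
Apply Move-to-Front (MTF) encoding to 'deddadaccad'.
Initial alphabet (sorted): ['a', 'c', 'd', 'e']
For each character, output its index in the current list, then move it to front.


MTF encoding:
'd': index 2 in ['a', 'c', 'd', 'e'] -> ['d', 'a', 'c', 'e']
'e': index 3 in ['d', 'a', 'c', 'e'] -> ['e', 'd', 'a', 'c']
'd': index 1 in ['e', 'd', 'a', 'c'] -> ['d', 'e', 'a', 'c']
'd': index 0 in ['d', 'e', 'a', 'c'] -> ['d', 'e', 'a', 'c']
'a': index 2 in ['d', 'e', 'a', 'c'] -> ['a', 'd', 'e', 'c']
'd': index 1 in ['a', 'd', 'e', 'c'] -> ['d', 'a', 'e', 'c']
'a': index 1 in ['d', 'a', 'e', 'c'] -> ['a', 'd', 'e', 'c']
'c': index 3 in ['a', 'd', 'e', 'c'] -> ['c', 'a', 'd', 'e']
'c': index 0 in ['c', 'a', 'd', 'e'] -> ['c', 'a', 'd', 'e']
'a': index 1 in ['c', 'a', 'd', 'e'] -> ['a', 'c', 'd', 'e']
'd': index 2 in ['a', 'c', 'd', 'e'] -> ['d', 'a', 'c', 'e']


Output: [2, 3, 1, 0, 2, 1, 1, 3, 0, 1, 2]


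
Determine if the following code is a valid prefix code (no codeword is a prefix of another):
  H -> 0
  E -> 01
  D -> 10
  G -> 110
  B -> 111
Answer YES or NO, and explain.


Checking each pair (does one codeword prefix another?):
  H='0' vs E='01': prefix -- VIOLATION

NO -- this is NOT a valid prefix code. H (0) is a prefix of E (01).


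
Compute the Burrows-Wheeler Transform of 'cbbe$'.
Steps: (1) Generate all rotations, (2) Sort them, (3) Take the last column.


Rotations (sorted):
  0: $cbbe -> last char: e
  1: bbe$c -> last char: c
  2: be$cb -> last char: b
  3: cbbe$ -> last char: $
  4: e$cbb -> last char: b


BWT = ecb$b


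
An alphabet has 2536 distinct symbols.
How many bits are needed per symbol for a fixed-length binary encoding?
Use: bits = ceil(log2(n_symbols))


log2(2536) = 11.3083
Bracket: 2^11 = 2048 < 2536 <= 2^12 = 4096
So ceil(log2(2536)) = 12

bits = ceil(log2(2536)) = ceil(11.3083) = 12 bits


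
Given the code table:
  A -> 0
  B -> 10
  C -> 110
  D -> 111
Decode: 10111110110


Decoding:
10 -> B
111 -> D
110 -> C
110 -> C


Result: BDCC


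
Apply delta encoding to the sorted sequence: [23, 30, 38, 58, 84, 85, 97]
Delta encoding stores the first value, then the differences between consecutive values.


First value: 23
Deltas:
  30 - 23 = 7
  38 - 30 = 8
  58 - 38 = 20
  84 - 58 = 26
  85 - 84 = 1
  97 - 85 = 12


Delta encoded: [23, 7, 8, 20, 26, 1, 12]


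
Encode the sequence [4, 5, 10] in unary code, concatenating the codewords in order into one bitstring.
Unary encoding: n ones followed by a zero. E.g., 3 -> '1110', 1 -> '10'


Encode each number as n ones followed by a terminating 0:
  4 -> 11110 (5 bits)
  5 -> 111110 (6 bits)
  10 -> 11111111110 (11 bits)
Total length = 5 + 6 + 11 = 22 bits.

Unary([4, 5, 10]) = 1111011111011111111110 (22 bits)


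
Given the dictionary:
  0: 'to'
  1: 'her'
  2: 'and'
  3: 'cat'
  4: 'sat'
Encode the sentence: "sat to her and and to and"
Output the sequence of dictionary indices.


Look up each word in the dictionary:
  'sat' -> 4
  'to' -> 0
  'her' -> 1
  'and' -> 2
  'and' -> 2
  'to' -> 0
  'and' -> 2

Encoded: [4, 0, 1, 2, 2, 0, 2]


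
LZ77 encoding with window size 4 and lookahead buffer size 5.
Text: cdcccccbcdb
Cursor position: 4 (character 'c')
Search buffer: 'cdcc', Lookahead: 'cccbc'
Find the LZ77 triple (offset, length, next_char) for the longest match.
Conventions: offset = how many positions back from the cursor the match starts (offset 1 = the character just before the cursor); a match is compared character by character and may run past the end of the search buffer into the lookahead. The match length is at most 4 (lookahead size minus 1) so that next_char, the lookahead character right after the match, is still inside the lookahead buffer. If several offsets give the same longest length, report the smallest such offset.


Try each offset into the search buffer:
  offset=1 (pos 3, char 'c'): match length 3
  offset=2 (pos 2, char 'c'): match length 3
  offset=3 (pos 1, char 'd'): match length 0
  offset=4 (pos 0, char 'c'): match length 1
Longest match has length 3, found at offsets 1, 2; take the smallest, offset 1.
next_char = character at position 4 + 3 = 7 -> 'b'

Best match: offset=1, length=3 (matching 'ccc' starting at position 3)
LZ77 triple: (1, 3, 'b')


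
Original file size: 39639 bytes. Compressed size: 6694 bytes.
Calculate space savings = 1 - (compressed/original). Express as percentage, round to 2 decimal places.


ratio = compressed/original = 6694/39639 = 0.168874
savings = 1 - ratio = 1 - 0.168874 = 0.831126
as a percentage: 0.831126 * 100 = 83.11%

Space savings = 1 - 6694/39639 = 83.11%


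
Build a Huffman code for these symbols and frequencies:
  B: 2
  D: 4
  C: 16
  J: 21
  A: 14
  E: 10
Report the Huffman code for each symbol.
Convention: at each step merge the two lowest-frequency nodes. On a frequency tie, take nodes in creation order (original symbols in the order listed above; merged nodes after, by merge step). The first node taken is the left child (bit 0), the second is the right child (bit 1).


Huffman tree construction:
Step 1: Merge B(2) + D(4) = 6
Step 2: Merge (B+D)(6) + E(10) = 16
Step 3: Merge A(14) + C(16) = 30
Step 4: Merge ((B+D)+E)(16) + J(21) = 37
Step 5: Merge (A+C)(30) + (((B+D)+E)+J)(37) = 67
Read each symbol's code off the tree from the root (left child = 0, right child = 1).

Codes:
  B: 1000 (length 4)
  D: 1001 (length 4)
  C: 01 (length 2)
  J: 11 (length 2)
  A: 00 (length 2)
  E: 101 (length 3)
Average code length: 156/67 = 2.3284 bits/symbol


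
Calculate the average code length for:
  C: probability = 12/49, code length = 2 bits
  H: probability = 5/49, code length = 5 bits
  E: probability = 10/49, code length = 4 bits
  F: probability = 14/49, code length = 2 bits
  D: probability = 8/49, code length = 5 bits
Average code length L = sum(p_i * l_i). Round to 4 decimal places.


Weighted contributions p_i * l_i:
  C: (12/49) * 2 = 24/49
  H: (5/49) * 5 = 25/49
  E: (10/49) * 4 = 40/49
  F: (14/49) * 2 = 28/49
  D: (8/49) * 5 = 40/49
Sum = (24 + 25 + 40 + 28 + 40)/49 = 157/49

L = 157/49 = 3.2041 bits/symbol


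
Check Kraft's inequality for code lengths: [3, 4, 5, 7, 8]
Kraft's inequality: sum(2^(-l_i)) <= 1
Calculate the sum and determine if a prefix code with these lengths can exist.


Sum = 2^(-3) + 2^(-4) + 2^(-5) + 2^(-7) + 2^(-8)
    = 0.125 + 0.0625 + 0.03125 + 0.0078125 + 0.00390625
    = 59/256 = 0.23046875
Since 0.23046875 <= 1, Kraft's inequality IS satisfied.
A prefix code with these lengths CAN exist.

Kraft sum = 0.23046875. Satisfied.


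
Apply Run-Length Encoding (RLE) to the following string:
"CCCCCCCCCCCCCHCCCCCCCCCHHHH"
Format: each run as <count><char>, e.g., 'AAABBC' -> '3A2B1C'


Scanning runs left to right:
  i=0: run of 'C' x 13 -> '13C'
  i=13: run of 'H' x 1 -> '1H'
  i=14: run of 'C' x 9 -> '9C'
  i=23: run of 'H' x 4 -> '4H'

RLE = 13C1H9C4H


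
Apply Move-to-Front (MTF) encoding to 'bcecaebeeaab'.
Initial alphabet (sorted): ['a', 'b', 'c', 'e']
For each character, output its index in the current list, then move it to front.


MTF encoding:
'b': index 1 in ['a', 'b', 'c', 'e'] -> ['b', 'a', 'c', 'e']
'c': index 2 in ['b', 'a', 'c', 'e'] -> ['c', 'b', 'a', 'e']
'e': index 3 in ['c', 'b', 'a', 'e'] -> ['e', 'c', 'b', 'a']
'c': index 1 in ['e', 'c', 'b', 'a'] -> ['c', 'e', 'b', 'a']
'a': index 3 in ['c', 'e', 'b', 'a'] -> ['a', 'c', 'e', 'b']
'e': index 2 in ['a', 'c', 'e', 'b'] -> ['e', 'a', 'c', 'b']
'b': index 3 in ['e', 'a', 'c', 'b'] -> ['b', 'e', 'a', 'c']
'e': index 1 in ['b', 'e', 'a', 'c'] -> ['e', 'b', 'a', 'c']
'e': index 0 in ['e', 'b', 'a', 'c'] -> ['e', 'b', 'a', 'c']
'a': index 2 in ['e', 'b', 'a', 'c'] -> ['a', 'e', 'b', 'c']
'a': index 0 in ['a', 'e', 'b', 'c'] -> ['a', 'e', 'b', 'c']
'b': index 2 in ['a', 'e', 'b', 'c'] -> ['b', 'a', 'e', 'c']


Output: [1, 2, 3, 1, 3, 2, 3, 1, 0, 2, 0, 2]


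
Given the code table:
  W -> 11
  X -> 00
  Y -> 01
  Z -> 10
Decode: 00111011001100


Decoding:
00 -> X
11 -> W
10 -> Z
11 -> W
00 -> X
11 -> W
00 -> X


Result: XWZWXWX


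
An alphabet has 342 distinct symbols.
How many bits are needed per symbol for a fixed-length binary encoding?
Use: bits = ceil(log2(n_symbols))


log2(342) = 8.4179
Bracket: 2^8 = 256 < 342 <= 2^9 = 512
So ceil(log2(342)) = 9

bits = ceil(log2(342)) = ceil(8.4179) = 9 bits


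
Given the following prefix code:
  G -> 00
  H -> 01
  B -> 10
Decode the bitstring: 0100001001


Decoding step by step:
Bits 01 -> H
Bits 00 -> G
Bits 00 -> G
Bits 10 -> B
Bits 01 -> H


Decoded message: HGGBH


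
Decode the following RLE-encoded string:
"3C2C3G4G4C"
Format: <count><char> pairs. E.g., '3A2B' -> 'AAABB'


Expanding each <count><char> pair:
  3C -> 'CCC'
  2C -> 'CC'
  3G -> 'GGG'
  4G -> 'GGGG'
  4C -> 'CCCC'

Decoded = CCCCCGGGGGGGCCCC


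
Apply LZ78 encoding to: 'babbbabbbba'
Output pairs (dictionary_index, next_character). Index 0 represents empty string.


LZ78 encoding steps:
Dictionary: {0: ''}
Step 1: w='' (idx 0), next='b' -> output (0, 'b'), add 'b' as idx 1
Step 2: w='' (idx 0), next='a' -> output (0, 'a'), add 'a' as idx 2
Step 3: w='b' (idx 1), next='b' -> output (1, 'b'), add 'bb' as idx 3
Step 4: w='b' (idx 1), next='a' -> output (1, 'a'), add 'ba' as idx 4
Step 5: w='bb' (idx 3), next='b' -> output (3, 'b'), add 'bbb' as idx 5
Step 6: w='ba' (idx 4), end of input -> output (4, '')


Encoded: [(0, 'b'), (0, 'a'), (1, 'b'), (1, 'a'), (3, 'b'), (4, '')]


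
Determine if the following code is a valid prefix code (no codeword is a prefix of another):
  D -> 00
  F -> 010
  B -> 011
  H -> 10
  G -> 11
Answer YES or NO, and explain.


Checking each pair (does one codeword prefix another?):
  D='00' vs F='010': no prefix
  D='00' vs B='011': no prefix
  D='00' vs H='10': no prefix
  D='00' vs G='11': no prefix
  F='010' vs D='00': no prefix
  F='010' vs B='011': no prefix
  F='010' vs H='10': no prefix
  F='010' vs G='11': no prefix
  B='011' vs D='00': no prefix
  B='011' vs F='010': no prefix
  B='011' vs H='10': no prefix
  B='011' vs G='11': no prefix
  H='10' vs D='00': no prefix
  H='10' vs F='010': no prefix
  H='10' vs B='011': no prefix
  H='10' vs G='11': no prefix
  G='11' vs D='00': no prefix
  G='11' vs F='010': no prefix
  G='11' vs B='011': no prefix
  G='11' vs H='10': no prefix
No violation found over all pairs.

YES -- this is a valid prefix code. No codeword is a prefix of any other codeword.


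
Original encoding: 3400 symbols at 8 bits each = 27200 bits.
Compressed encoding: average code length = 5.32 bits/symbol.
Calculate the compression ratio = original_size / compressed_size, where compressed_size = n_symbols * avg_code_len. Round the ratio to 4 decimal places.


original_size = n_symbols * orig_bits = 3400 * 8 = 27200 bits
compressed_size = n_symbols * avg_code_len = 3400 * 5.32 = 18088.0 bits
ratio = original_size / compressed_size = 27200 / 18088.0 = 1.5038

Compression ratio = 1.5038


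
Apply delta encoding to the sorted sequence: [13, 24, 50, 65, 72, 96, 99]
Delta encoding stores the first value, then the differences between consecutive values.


First value: 13
Deltas:
  24 - 13 = 11
  50 - 24 = 26
  65 - 50 = 15
  72 - 65 = 7
  96 - 72 = 24
  99 - 96 = 3


Delta encoded: [13, 11, 26, 15, 7, 24, 3]


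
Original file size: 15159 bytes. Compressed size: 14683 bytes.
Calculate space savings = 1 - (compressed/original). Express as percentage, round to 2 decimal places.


ratio = compressed/original = 14683/15159 = 0.9686
savings = 1 - ratio = 1 - 0.9686 = 0.0314
as a percentage: 0.0314 * 100 = 3.14%

Space savings = 1 - 14683/15159 = 3.14%


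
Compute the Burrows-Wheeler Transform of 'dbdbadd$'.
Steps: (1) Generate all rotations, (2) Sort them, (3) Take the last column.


Rotations (sorted):
  0: $dbdbadd -> last char: d
  1: add$dbdb -> last char: b
  2: badd$dbd -> last char: d
  3: bdbadd$d -> last char: d
  4: d$dbdbad -> last char: d
  5: dbadd$db -> last char: b
  6: dbdbadd$ -> last char: $
  7: dd$dbdba -> last char: a


BWT = dbdddb$a


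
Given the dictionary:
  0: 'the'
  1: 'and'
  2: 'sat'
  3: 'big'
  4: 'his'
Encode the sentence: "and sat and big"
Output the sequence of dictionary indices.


Look up each word in the dictionary:
  'and' -> 1
  'sat' -> 2
  'and' -> 1
  'big' -> 3

Encoded: [1, 2, 1, 3]


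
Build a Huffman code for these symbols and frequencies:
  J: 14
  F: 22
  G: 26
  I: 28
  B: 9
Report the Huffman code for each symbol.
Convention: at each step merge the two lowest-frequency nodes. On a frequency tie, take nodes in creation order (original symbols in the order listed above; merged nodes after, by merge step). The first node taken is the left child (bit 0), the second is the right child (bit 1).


Huffman tree construction:
Step 1: Merge B(9) + J(14) = 23
Step 2: Merge F(22) + (B+J)(23) = 45
Step 3: Merge G(26) + I(28) = 54
Step 4: Merge (F+(B+J))(45) + (G+I)(54) = 99
Read each symbol's code off the tree from the root (left child = 0, right child = 1).

Codes:
  J: 011 (length 3)
  F: 00 (length 2)
  G: 10 (length 2)
  I: 11 (length 2)
  B: 010 (length 3)
Average code length: 221/99 = 2.2323 bits/symbol


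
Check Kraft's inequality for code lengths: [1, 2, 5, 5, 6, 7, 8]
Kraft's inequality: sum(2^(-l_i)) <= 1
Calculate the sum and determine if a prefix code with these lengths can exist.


Sum = 2^(-1) + 2^(-2) + 2^(-5) + 2^(-5) + 2^(-6) + 2^(-7) + 2^(-8)
    = 0.5 + 0.25 + 0.03125 + 0.03125 + 0.015625 + 0.0078125 + 0.00390625
    = 215/256 = 0.83984375
Since 0.83984375 <= 1, Kraft's inequality IS satisfied.
A prefix code with these lengths CAN exist.

Kraft sum = 0.83984375. Satisfied.


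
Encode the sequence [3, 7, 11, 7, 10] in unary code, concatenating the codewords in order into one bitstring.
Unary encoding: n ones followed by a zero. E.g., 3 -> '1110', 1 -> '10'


Encode each number as n ones followed by a terminating 0:
  3 -> 1110 (4 bits)
  7 -> 11111110 (8 bits)
  11 -> 111111111110 (12 bits)
  7 -> 11111110 (8 bits)
  10 -> 11111111110 (11 bits)
Total length = 4 + 8 + 12 + 8 + 11 = 43 bits.

Unary([3, 7, 11, 7, 10]) = 1110111111101111111111101111111011111111110 (43 bits)


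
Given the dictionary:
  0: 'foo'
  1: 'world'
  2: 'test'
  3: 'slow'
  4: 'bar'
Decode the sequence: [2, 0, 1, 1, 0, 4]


Look up each index in the dictionary:
  2 -> 'test'
  0 -> 'foo'
  1 -> 'world'
  1 -> 'world'
  0 -> 'foo'
  4 -> 'bar'

Decoded: "test foo world world foo bar"


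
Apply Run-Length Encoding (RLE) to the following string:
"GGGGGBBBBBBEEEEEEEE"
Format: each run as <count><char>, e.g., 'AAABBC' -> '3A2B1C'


Scanning runs left to right:
  i=0: run of 'G' x 5 -> '5G'
  i=5: run of 'B' x 6 -> '6B'
  i=11: run of 'E' x 8 -> '8E'

RLE = 5G6B8E


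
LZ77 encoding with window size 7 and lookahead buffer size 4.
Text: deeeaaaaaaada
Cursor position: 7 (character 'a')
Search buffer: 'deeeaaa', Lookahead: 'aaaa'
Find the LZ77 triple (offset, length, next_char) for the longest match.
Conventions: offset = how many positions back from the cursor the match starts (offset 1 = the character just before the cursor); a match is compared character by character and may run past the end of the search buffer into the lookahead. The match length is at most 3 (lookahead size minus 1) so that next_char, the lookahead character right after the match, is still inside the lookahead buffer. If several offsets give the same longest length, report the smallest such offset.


Try each offset into the search buffer:
  offset=1 (pos 6, char 'a'): match length 3
  offset=2 (pos 5, char 'a'): match length 3
  offset=3 (pos 4, char 'a'): match length 3
  offset=4 (pos 3, char 'e'): match length 0
  offset=5 (pos 2, char 'e'): match length 0
  offset=6 (pos 1, char 'e'): match length 0
  offset=7 (pos 0, char 'd'): match length 0
Longest match has length 3, found at offsets 1, 2, 3; take the smallest, offset 1.
next_char = character at position 7 + 3 = 10 -> 'a'

Best match: offset=1, length=3 (matching 'aaa' starting at position 6)
LZ77 triple: (1, 3, 'a')


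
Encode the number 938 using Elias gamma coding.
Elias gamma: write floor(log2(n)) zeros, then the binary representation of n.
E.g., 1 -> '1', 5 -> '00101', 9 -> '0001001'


num_bits = floor(log2(938)) + 1 = 10
leading_zeros = num_bits - 1 = 9
binary(938) = 1110101010

Elias gamma(938) = '000000000' + '1110101010' = 0000000001110101010 (19 bits)


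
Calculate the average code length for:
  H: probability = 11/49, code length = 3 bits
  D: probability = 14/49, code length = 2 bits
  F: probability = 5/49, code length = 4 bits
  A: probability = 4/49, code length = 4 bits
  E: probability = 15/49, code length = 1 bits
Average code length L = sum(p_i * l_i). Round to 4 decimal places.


Weighted contributions p_i * l_i:
  H: (11/49) * 3 = 33/49
  D: (14/49) * 2 = 28/49
  F: (5/49) * 4 = 20/49
  A: (4/49) * 4 = 16/49
  E: (15/49) * 1 = 15/49
Sum = (33 + 28 + 20 + 16 + 15)/49 = 112/49

L = 112/49 = 2.2857 bits/symbol


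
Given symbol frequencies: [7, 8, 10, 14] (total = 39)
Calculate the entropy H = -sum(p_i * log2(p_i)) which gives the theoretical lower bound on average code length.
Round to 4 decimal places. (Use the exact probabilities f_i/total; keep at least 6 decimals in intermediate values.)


Per-symbol terms -p_i * log2(p_i) with p_i = f_i/39:
  p = 7/39 = 0.179487: log2(p) = -2.478047, -p*log2(p) = 0.444778
  p = 8/39 = 0.205128: log2(p) = -2.285402, -p*log2(p) = 0.468800
  p = 10/39 = 0.256410: log2(p) = -1.963474, -p*log2(p) = 0.503455
  p = 14/39 = 0.358974: log2(p) = -1.478047, -p*log2(p) = 0.530581
H = 0.444778 + 0.468800 + 0.503455 + 0.530581 = 1.947614

H = 1.9476 bits/symbol


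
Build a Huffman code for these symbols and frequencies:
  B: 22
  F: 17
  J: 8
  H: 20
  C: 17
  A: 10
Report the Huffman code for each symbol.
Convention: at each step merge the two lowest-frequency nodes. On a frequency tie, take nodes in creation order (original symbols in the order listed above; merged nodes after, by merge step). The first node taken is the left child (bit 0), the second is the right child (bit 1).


Huffman tree construction:
Step 1: Merge J(8) + A(10) = 18
Step 2: Merge F(17) + C(17) = 34
Step 3: Merge (J+A)(18) + H(20) = 38
Step 4: Merge B(22) + (F+C)(34) = 56
Step 5: Merge ((J+A)+H)(38) + (B+(F+C))(56) = 94
Read each symbol's code off the tree from the root (left child = 0, right child = 1).

Codes:
  B: 10 (length 2)
  F: 110 (length 3)
  J: 000 (length 3)
  H: 01 (length 2)
  C: 111 (length 3)
  A: 001 (length 3)
Average code length: 240/94 = 2.5532 bits/symbol


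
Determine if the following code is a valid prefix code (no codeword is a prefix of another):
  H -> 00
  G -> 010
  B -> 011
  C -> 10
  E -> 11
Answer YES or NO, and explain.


Checking each pair (does one codeword prefix another?):
  H='00' vs G='010': no prefix
  H='00' vs B='011': no prefix
  H='00' vs C='10': no prefix
  H='00' vs E='11': no prefix
  G='010' vs H='00': no prefix
  G='010' vs B='011': no prefix
  G='010' vs C='10': no prefix
  G='010' vs E='11': no prefix
  B='011' vs H='00': no prefix
  B='011' vs G='010': no prefix
  B='011' vs C='10': no prefix
  B='011' vs E='11': no prefix
  C='10' vs H='00': no prefix
  C='10' vs G='010': no prefix
  C='10' vs B='011': no prefix
  C='10' vs E='11': no prefix
  E='11' vs H='00': no prefix
  E='11' vs G='010': no prefix
  E='11' vs B='011': no prefix
  E='11' vs C='10': no prefix
No violation found over all pairs.

YES -- this is a valid prefix code. No codeword is a prefix of any other codeword.


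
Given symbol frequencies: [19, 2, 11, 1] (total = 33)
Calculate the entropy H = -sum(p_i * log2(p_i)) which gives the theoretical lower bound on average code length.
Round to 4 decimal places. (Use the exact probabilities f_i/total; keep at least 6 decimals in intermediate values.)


Per-symbol terms -p_i * log2(p_i) with p_i = f_i/33:
  p = 19/33 = 0.575758: log2(p) = -0.796467, -p*log2(p) = 0.458572
  p = 2/33 = 0.060606: log2(p) = -4.044394, -p*log2(p) = 0.245115
  p = 11/33 = 0.333333: log2(p) = -1.584963, -p*log2(p) = 0.528321
  p = 1/33 = 0.030303: log2(p) = -5.044394, -p*log2(p) = 0.152860
H = 0.458572 + 0.245115 + 0.528321 + 0.152860 = 1.384868

H = 1.3849 bits/symbol


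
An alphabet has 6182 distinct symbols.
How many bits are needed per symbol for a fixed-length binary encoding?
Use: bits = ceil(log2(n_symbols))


log2(6182) = 12.5939
Bracket: 2^12 = 4096 < 6182 <= 2^13 = 8192
So ceil(log2(6182)) = 13

bits = ceil(log2(6182)) = ceil(12.5939) = 13 bits


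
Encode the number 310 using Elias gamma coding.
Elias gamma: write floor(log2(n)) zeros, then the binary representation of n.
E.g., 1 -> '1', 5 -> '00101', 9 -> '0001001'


num_bits = floor(log2(310)) + 1 = 9
leading_zeros = num_bits - 1 = 8
binary(310) = 100110110

Elias gamma(310) = '00000000' + '100110110' = 00000000100110110 (17 bits)


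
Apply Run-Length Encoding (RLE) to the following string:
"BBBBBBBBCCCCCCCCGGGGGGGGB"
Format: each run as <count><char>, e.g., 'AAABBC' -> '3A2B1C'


Scanning runs left to right:
  i=0: run of 'B' x 8 -> '8B'
  i=8: run of 'C' x 8 -> '8C'
  i=16: run of 'G' x 8 -> '8G'
  i=24: run of 'B' x 1 -> '1B'

RLE = 8B8C8G1B


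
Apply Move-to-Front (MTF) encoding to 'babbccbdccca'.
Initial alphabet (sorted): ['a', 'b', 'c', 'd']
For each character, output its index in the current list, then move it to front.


MTF encoding:
'b': index 1 in ['a', 'b', 'c', 'd'] -> ['b', 'a', 'c', 'd']
'a': index 1 in ['b', 'a', 'c', 'd'] -> ['a', 'b', 'c', 'd']
'b': index 1 in ['a', 'b', 'c', 'd'] -> ['b', 'a', 'c', 'd']
'b': index 0 in ['b', 'a', 'c', 'd'] -> ['b', 'a', 'c', 'd']
'c': index 2 in ['b', 'a', 'c', 'd'] -> ['c', 'b', 'a', 'd']
'c': index 0 in ['c', 'b', 'a', 'd'] -> ['c', 'b', 'a', 'd']
'b': index 1 in ['c', 'b', 'a', 'd'] -> ['b', 'c', 'a', 'd']
'd': index 3 in ['b', 'c', 'a', 'd'] -> ['d', 'b', 'c', 'a']
'c': index 2 in ['d', 'b', 'c', 'a'] -> ['c', 'd', 'b', 'a']
'c': index 0 in ['c', 'd', 'b', 'a'] -> ['c', 'd', 'b', 'a']
'c': index 0 in ['c', 'd', 'b', 'a'] -> ['c', 'd', 'b', 'a']
'a': index 3 in ['c', 'd', 'b', 'a'] -> ['a', 'c', 'd', 'b']


Output: [1, 1, 1, 0, 2, 0, 1, 3, 2, 0, 0, 3]


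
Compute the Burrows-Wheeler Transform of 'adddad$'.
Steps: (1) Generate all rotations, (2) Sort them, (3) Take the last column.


Rotations (sorted):
  0: $adddad -> last char: d
  1: ad$addd -> last char: d
  2: adddad$ -> last char: $
  3: d$addda -> last char: a
  4: dad$add -> last char: d
  5: ddad$ad -> last char: d
  6: dddad$a -> last char: a


BWT = dd$adda


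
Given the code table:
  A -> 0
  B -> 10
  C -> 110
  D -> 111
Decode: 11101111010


Decoding:
111 -> D
0 -> A
111 -> D
10 -> B
10 -> B


Result: DADBB


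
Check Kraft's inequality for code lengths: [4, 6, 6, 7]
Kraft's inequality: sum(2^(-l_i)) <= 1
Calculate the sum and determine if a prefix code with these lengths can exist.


Sum = 2^(-4) + 2^(-6) + 2^(-6) + 2^(-7)
    = 0.0625 + 0.015625 + 0.015625 + 0.0078125
    = 13/128 = 0.1015625
Since 0.1015625 <= 1, Kraft's inequality IS satisfied.
A prefix code with these lengths CAN exist.

Kraft sum = 0.1015625. Satisfied.


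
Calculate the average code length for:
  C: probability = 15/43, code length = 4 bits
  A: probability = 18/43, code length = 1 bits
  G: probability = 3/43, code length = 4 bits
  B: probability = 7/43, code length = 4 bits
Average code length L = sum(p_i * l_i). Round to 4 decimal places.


Weighted contributions p_i * l_i:
  C: (15/43) * 4 = 60/43
  A: (18/43) * 1 = 18/43
  G: (3/43) * 4 = 12/43
  B: (7/43) * 4 = 28/43
Sum = (60 + 18 + 12 + 28)/43 = 118/43

L = 118/43 = 2.7442 bits/symbol


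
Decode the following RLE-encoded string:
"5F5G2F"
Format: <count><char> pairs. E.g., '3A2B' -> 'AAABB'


Expanding each <count><char> pair:
  5F -> 'FFFFF'
  5G -> 'GGGGG'
  2F -> 'FF'

Decoded = FFFFFGGGGGFF


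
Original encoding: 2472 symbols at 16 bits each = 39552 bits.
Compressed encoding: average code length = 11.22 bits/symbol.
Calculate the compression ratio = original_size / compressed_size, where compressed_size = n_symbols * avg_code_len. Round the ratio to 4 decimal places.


original_size = n_symbols * orig_bits = 2472 * 16 = 39552 bits
compressed_size = n_symbols * avg_code_len = 2472 * 11.22 = 27735.84 bits
ratio = original_size / compressed_size = 39552 / 27735.84 = 1.426

Compression ratio = 1.426


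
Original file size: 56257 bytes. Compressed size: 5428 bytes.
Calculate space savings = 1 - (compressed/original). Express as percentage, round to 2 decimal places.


ratio = compressed/original = 5428/56257 = 0.096486
savings = 1 - ratio = 1 - 0.096486 = 0.903514
as a percentage: 0.903514 * 100 = 90.35%

Space savings = 1 - 5428/56257 = 90.35%


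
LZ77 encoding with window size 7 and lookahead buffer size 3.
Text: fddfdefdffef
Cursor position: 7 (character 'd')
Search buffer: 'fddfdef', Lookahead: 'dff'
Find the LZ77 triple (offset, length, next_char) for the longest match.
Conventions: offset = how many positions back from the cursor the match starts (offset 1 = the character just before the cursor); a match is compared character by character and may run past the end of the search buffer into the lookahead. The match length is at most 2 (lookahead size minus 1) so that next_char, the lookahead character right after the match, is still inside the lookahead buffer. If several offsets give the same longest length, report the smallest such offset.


Try each offset into the search buffer:
  offset=1 (pos 6, char 'f'): match length 0
  offset=2 (pos 5, char 'e'): match length 0
  offset=3 (pos 4, char 'd'): match length 1
  offset=4 (pos 3, char 'f'): match length 0
  offset=5 (pos 2, char 'd'): match length 2
  offset=6 (pos 1, char 'd'): match length 1
  offset=7 (pos 0, char 'f'): match length 0
Longest match has length 2 at offset 5.
next_char = character at position 7 + 2 = 9 -> 'f'

Best match: offset=5, length=2 (matching 'df' starting at position 2)
LZ77 triple: (5, 2, 'f')


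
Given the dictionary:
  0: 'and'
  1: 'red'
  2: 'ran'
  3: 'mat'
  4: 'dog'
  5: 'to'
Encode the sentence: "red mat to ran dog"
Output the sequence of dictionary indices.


Look up each word in the dictionary:
  'red' -> 1
  'mat' -> 3
  'to' -> 5
  'ran' -> 2
  'dog' -> 4

Encoded: [1, 3, 5, 2, 4]


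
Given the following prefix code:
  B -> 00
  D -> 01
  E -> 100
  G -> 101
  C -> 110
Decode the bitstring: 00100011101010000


Decoding step by step:
Bits 00 -> B
Bits 100 -> E
Bits 01 -> D
Bits 110 -> C
Bits 101 -> G
Bits 00 -> B
Bits 00 -> B


Decoded message: BEDCGBB


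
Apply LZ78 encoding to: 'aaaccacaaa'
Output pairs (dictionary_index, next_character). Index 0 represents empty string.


LZ78 encoding steps:
Dictionary: {0: ''}
Step 1: w='' (idx 0), next='a' -> output (0, 'a'), add 'a' as idx 1
Step 2: w='a' (idx 1), next='a' -> output (1, 'a'), add 'aa' as idx 2
Step 3: w='' (idx 0), next='c' -> output (0, 'c'), add 'c' as idx 3
Step 4: w='c' (idx 3), next='a' -> output (3, 'a'), add 'ca' as idx 4
Step 5: w='ca' (idx 4), next='a' -> output (4, 'a'), add 'caa' as idx 5
Step 6: w='a' (idx 1), end of input -> output (1, '')


Encoded: [(0, 'a'), (1, 'a'), (0, 'c'), (3, 'a'), (4, 'a'), (1, '')]


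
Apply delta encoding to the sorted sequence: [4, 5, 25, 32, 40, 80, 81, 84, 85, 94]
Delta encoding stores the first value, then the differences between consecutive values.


First value: 4
Deltas:
  5 - 4 = 1
  25 - 5 = 20
  32 - 25 = 7
  40 - 32 = 8
  80 - 40 = 40
  81 - 80 = 1
  84 - 81 = 3
  85 - 84 = 1
  94 - 85 = 9


Delta encoded: [4, 1, 20, 7, 8, 40, 1, 3, 1, 9]


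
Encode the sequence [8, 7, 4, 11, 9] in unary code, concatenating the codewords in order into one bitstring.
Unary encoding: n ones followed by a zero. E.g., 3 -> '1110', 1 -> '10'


Encode each number as n ones followed by a terminating 0:
  8 -> 111111110 (9 bits)
  7 -> 11111110 (8 bits)
  4 -> 11110 (5 bits)
  11 -> 111111111110 (12 bits)
  9 -> 1111111110 (10 bits)
Total length = 9 + 8 + 5 + 12 + 10 = 44 bits.

Unary([8, 7, 4, 11, 9]) = 11111111011111110111101111111111101111111110 (44 bits)


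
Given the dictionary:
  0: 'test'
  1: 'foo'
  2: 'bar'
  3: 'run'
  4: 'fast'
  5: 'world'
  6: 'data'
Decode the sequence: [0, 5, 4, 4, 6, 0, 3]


Look up each index in the dictionary:
  0 -> 'test'
  5 -> 'world'
  4 -> 'fast'
  4 -> 'fast'
  6 -> 'data'
  0 -> 'test'
  3 -> 'run'

Decoded: "test world fast fast data test run"


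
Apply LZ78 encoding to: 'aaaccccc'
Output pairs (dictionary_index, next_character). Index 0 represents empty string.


LZ78 encoding steps:
Dictionary: {0: ''}
Step 1: w='' (idx 0), next='a' -> output (0, 'a'), add 'a' as idx 1
Step 2: w='a' (idx 1), next='a' -> output (1, 'a'), add 'aa' as idx 2
Step 3: w='' (idx 0), next='c' -> output (0, 'c'), add 'c' as idx 3
Step 4: w='c' (idx 3), next='c' -> output (3, 'c'), add 'cc' as idx 4
Step 5: w='cc' (idx 4), end of input -> output (4, '')


Encoded: [(0, 'a'), (1, 'a'), (0, 'c'), (3, 'c'), (4, '')]


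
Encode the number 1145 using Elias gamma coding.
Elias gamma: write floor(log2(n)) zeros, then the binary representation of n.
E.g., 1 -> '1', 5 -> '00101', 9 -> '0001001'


num_bits = floor(log2(1145)) + 1 = 11
leading_zeros = num_bits - 1 = 10
binary(1145) = 10001111001

Elias gamma(1145) = '0000000000' + '10001111001' = 000000000010001111001 (21 bits)


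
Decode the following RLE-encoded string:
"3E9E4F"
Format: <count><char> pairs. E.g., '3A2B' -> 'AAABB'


Expanding each <count><char> pair:
  3E -> 'EEE'
  9E -> 'EEEEEEEEE'
  4F -> 'FFFF'

Decoded = EEEEEEEEEEEEFFFF


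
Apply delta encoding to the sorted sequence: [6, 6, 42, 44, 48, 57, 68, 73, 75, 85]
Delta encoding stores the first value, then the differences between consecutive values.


First value: 6
Deltas:
  6 - 6 = 0
  42 - 6 = 36
  44 - 42 = 2
  48 - 44 = 4
  57 - 48 = 9
  68 - 57 = 11
  73 - 68 = 5
  75 - 73 = 2
  85 - 75 = 10


Delta encoded: [6, 0, 36, 2, 4, 9, 11, 5, 2, 10]


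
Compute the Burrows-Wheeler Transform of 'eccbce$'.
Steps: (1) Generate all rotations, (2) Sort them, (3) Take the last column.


Rotations (sorted):
  0: $eccbce -> last char: e
  1: bce$ecc -> last char: c
  2: cbce$ec -> last char: c
  3: ccbce$e -> last char: e
  4: ce$eccb -> last char: b
  5: e$eccbc -> last char: c
  6: eccbce$ -> last char: $


BWT = eccebc$


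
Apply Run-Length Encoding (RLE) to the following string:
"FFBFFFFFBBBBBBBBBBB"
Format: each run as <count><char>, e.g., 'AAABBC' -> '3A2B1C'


Scanning runs left to right:
  i=0: run of 'F' x 2 -> '2F'
  i=2: run of 'B' x 1 -> '1B'
  i=3: run of 'F' x 5 -> '5F'
  i=8: run of 'B' x 11 -> '11B'

RLE = 2F1B5F11B


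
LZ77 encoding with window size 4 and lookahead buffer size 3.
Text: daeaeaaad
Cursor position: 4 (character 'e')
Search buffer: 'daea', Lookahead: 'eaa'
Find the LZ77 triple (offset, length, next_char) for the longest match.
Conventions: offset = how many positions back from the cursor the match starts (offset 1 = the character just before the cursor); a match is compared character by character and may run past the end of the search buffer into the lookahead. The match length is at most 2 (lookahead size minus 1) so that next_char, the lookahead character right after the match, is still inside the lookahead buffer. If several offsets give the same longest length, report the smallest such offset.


Try each offset into the search buffer:
  offset=1 (pos 3, char 'a'): match length 0
  offset=2 (pos 2, char 'e'): match length 2
  offset=3 (pos 1, char 'a'): match length 0
  offset=4 (pos 0, char 'd'): match length 0
Longest match has length 2 at offset 2.
next_char = character at position 4 + 2 = 6 -> 'a'

Best match: offset=2, length=2 (matching 'ea' starting at position 2)
LZ77 triple: (2, 2, 'a')


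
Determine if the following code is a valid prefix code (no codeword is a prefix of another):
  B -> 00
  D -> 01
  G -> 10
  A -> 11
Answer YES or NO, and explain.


Checking each pair (does one codeword prefix another?):
  B='00' vs D='01': no prefix
  B='00' vs G='10': no prefix
  B='00' vs A='11': no prefix
  D='01' vs B='00': no prefix
  D='01' vs G='10': no prefix
  D='01' vs A='11': no prefix
  G='10' vs B='00': no prefix
  G='10' vs D='01': no prefix
  G='10' vs A='11': no prefix
  A='11' vs B='00': no prefix
  A='11' vs D='01': no prefix
  A='11' vs G='10': no prefix
No violation found over all pairs.

YES -- this is a valid prefix code. No codeword is a prefix of any other codeword.


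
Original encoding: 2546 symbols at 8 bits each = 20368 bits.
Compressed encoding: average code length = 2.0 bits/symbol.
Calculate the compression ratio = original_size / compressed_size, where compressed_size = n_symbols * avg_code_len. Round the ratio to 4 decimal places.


original_size = n_symbols * orig_bits = 2546 * 8 = 20368 bits
compressed_size = n_symbols * avg_code_len = 2546 * 2.0 = 5092.0 bits
ratio = original_size / compressed_size = 20368 / 5092.0 = 4.0

Compression ratio = 4.0


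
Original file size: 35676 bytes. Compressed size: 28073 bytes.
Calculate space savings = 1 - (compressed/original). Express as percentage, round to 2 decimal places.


ratio = compressed/original = 28073/35676 = 0.786888
savings = 1 - ratio = 1 - 0.786888 = 0.213112
as a percentage: 0.213112 * 100 = 21.31%

Space savings = 1 - 28073/35676 = 21.31%


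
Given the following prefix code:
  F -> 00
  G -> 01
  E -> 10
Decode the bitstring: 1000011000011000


Decoding step by step:
Bits 10 -> E
Bits 00 -> F
Bits 01 -> G
Bits 10 -> E
Bits 00 -> F
Bits 01 -> G
Bits 10 -> E
Bits 00 -> F


Decoded message: EFGEFGEF


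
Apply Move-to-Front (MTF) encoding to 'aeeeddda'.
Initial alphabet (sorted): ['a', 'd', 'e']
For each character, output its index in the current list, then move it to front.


MTF encoding:
'a': index 0 in ['a', 'd', 'e'] -> ['a', 'd', 'e']
'e': index 2 in ['a', 'd', 'e'] -> ['e', 'a', 'd']
'e': index 0 in ['e', 'a', 'd'] -> ['e', 'a', 'd']
'e': index 0 in ['e', 'a', 'd'] -> ['e', 'a', 'd']
'd': index 2 in ['e', 'a', 'd'] -> ['d', 'e', 'a']
'd': index 0 in ['d', 'e', 'a'] -> ['d', 'e', 'a']
'd': index 0 in ['d', 'e', 'a'] -> ['d', 'e', 'a']
'a': index 2 in ['d', 'e', 'a'] -> ['a', 'd', 'e']


Output: [0, 2, 0, 0, 2, 0, 0, 2]


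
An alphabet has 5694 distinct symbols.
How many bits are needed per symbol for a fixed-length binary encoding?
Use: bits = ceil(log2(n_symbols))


log2(5694) = 12.4752
Bracket: 2^12 = 4096 < 5694 <= 2^13 = 8192
So ceil(log2(5694)) = 13

bits = ceil(log2(5694)) = ceil(12.4752) = 13 bits


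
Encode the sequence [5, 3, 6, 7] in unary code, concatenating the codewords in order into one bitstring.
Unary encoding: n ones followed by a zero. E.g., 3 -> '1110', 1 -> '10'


Encode each number as n ones followed by a terminating 0:
  5 -> 111110 (6 bits)
  3 -> 1110 (4 bits)
  6 -> 1111110 (7 bits)
  7 -> 11111110 (8 bits)
Total length = 6 + 4 + 7 + 8 = 25 bits.

Unary([5, 3, 6, 7]) = 1111101110111111011111110 (25 bits)


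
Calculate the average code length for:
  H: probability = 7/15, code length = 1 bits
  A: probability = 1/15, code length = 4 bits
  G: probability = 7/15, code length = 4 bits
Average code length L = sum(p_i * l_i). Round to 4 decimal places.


Weighted contributions p_i * l_i:
  H: (7/15) * 1 = 7/15
  A: (1/15) * 4 = 4/15
  G: (7/15) * 4 = 28/15
Sum = (7 + 4 + 28)/15 = 39/15

L = 39/15 = 2.6000 bits/symbol


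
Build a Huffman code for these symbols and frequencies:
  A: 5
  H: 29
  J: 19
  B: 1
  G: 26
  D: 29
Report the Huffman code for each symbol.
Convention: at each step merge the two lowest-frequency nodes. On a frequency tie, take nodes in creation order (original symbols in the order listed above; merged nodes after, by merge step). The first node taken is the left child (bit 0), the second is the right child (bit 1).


Huffman tree construction:
Step 1: Merge B(1) + A(5) = 6
Step 2: Merge (B+A)(6) + J(19) = 25
Step 3: Merge ((B+A)+J)(25) + G(26) = 51
Step 4: Merge H(29) + D(29) = 58
Step 5: Merge (((B+A)+J)+G)(51) + (H+D)(58) = 109
Read each symbol's code off the tree from the root (left child = 0, right child = 1).

Codes:
  A: 0001 (length 4)
  H: 10 (length 2)
  J: 001 (length 3)
  B: 0000 (length 4)
  G: 01 (length 2)
  D: 11 (length 2)
Average code length: 249/109 = 2.2844 bits/symbol


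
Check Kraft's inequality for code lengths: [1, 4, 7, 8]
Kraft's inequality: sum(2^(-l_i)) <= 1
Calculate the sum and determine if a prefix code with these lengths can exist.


Sum = 2^(-1) + 2^(-4) + 2^(-7) + 2^(-8)
    = 0.5 + 0.0625 + 0.0078125 + 0.00390625
    = 147/256 = 0.57421875
Since 0.57421875 <= 1, Kraft's inequality IS satisfied.
A prefix code with these lengths CAN exist.

Kraft sum = 0.57421875. Satisfied.


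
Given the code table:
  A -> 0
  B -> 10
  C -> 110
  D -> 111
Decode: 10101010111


Decoding:
10 -> B
10 -> B
10 -> B
10 -> B
111 -> D


Result: BBBBD
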